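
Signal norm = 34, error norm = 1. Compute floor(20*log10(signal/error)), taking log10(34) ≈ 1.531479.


||x||/||e|| = 34/1 = 34.
log10(34) ≈ 1.531479.
20*log10(||x||/||e||) ≈ 20*1.531479 = 30.62958.
floor(30.62958) = 30.

30


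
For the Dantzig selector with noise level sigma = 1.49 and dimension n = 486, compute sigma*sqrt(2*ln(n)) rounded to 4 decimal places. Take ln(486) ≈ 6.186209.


ln(486) ≈ 6.186209.
2*ln(n) ≈ 12.372418.
sqrt(2*ln(n)) ≈ sqrt(12.372418) ≈ 3.517445.
threshold ≈ 1.49*3.517445 = 5.24099305 ≈ 5.2410.

5.2410


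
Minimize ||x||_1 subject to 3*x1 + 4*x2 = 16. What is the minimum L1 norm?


Axis intercepts:
  x1 = 16/3, x2 = 0: L1 = 16/3
  x1 = 0, x2 = 4: L1 = 4
x* = (0, 4)
||x*||_1 = 4.

4


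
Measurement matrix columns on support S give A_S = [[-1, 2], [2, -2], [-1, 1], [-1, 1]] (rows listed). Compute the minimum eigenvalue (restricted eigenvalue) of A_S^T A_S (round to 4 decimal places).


A_S^T A_S = [[7, -8], [-8, 10]].
trace = 17.
det = 6.
disc = trace^2 - 4*det = 289 - 4*6 = 265.
sqrt(265) ≈ 16.278821.
lam_min = (17 - sqrt(265))/2 ≈ (17 - 16.278821)/2 = 0.3605895 ≈ 0.3606.

0.3606


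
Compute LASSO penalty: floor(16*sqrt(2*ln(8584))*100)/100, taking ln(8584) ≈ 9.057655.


ln(8584) ≈ 9.057655.
2*ln(n) ≈ 18.11531.
sqrt(2*ln(n)) ≈ sqrt(18.11531) ≈ 4.256208.
lambda ≈ 16*4.256208 = 68.099328.
floor(lambda*100)/100 = 68.09.

68.09


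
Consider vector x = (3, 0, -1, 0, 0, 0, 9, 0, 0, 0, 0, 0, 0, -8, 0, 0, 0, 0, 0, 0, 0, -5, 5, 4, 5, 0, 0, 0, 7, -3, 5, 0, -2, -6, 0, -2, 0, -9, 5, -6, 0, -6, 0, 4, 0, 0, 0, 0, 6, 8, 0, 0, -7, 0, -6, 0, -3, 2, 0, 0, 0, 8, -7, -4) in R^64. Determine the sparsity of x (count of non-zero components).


Non-zero positions: [0, 2, 6, 13, 21, 22, 23, 24, 28, 29, 30, 32, 33, 35, 37, 38, 39, 41, 43, 48, 49, 52, 54, 56, 57, 61, 62, 63].
Sparsity = 28.

28


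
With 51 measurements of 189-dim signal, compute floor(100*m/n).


100*m/n = 100*51/189 ≈ 26.9841.
floor = 26.

26


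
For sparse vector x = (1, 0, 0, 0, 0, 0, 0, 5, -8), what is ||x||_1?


Non-zero entries: [(0, 1), (7, 5), (8, -8)]
Absolute values: [1, 5, 8]
||x||_1 = sum = 14.

14


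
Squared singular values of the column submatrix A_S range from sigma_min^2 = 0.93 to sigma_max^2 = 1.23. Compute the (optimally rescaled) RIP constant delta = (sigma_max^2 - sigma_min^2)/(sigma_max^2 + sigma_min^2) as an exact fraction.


lambda_max - lambda_min = 1.23 - 0.93 = 0.30.
lambda_max + lambda_min = 1.23 + 0.93 = 2.16.
delta = 0.30/2.16 = 30/216 = 5/36.

5/36


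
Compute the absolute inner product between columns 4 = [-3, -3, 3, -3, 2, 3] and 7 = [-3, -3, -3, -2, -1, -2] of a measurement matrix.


Inner product: -3*-3 + -3*-3 + 3*-3 + -3*-2 + 2*-1 + 3*-2
Products: [9, 9, -9, 6, -2, -6]
Sum = 7.
|dot| = 7.

7


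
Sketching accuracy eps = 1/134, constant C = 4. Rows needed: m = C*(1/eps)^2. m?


1/eps = 134.
(1/eps)^2 = 17956.
m = 4*17956 = 71824.

71824


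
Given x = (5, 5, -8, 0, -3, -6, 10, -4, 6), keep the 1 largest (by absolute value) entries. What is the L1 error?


Sorted |x_i| descending: [10, 8, 6, 6, 5, 5, 4, 3, 0]
Keep top 1: [10]
Tail entries: [8, 6, 6, 5, 5, 4, 3, 0]
L1 error = sum of tail = 37.

37


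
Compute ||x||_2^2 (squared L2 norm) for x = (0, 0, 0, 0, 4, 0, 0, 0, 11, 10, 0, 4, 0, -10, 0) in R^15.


Non-zero entries: [(4, 4), (8, 11), (9, 10), (11, 4), (13, -10)]
Squares: [16, 121, 100, 16, 100]
||x||_2^2 = sum = 353.

353


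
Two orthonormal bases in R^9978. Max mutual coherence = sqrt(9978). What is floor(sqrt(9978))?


99^2 = 9801 <= 9978 < 10000 = 100^2, so 99 <= sqrt(9978) < 100.
floor(sqrt(9978)) = 99.

99


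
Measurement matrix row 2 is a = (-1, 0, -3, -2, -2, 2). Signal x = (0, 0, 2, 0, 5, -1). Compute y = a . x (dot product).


Non-zero terms: ['-3*2', '-2*5', '2*-1']
Products: [-6, -10, -2]
y = sum = -18.

-18


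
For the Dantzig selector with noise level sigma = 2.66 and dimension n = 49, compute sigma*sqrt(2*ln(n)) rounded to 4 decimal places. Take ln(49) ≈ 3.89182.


ln(49) ≈ 3.89182.
2*ln(n) ≈ 7.78364.
sqrt(2*ln(n)) ≈ sqrt(7.78364) ≈ 2.789918.
threshold ≈ 2.66*2.789918 = 7.42118188 ≈ 7.4212.

7.4212


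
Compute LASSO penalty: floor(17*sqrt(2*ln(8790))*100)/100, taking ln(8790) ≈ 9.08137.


ln(8790) ≈ 9.08137.
2*ln(n) ≈ 18.16274.
sqrt(2*ln(n)) ≈ sqrt(18.16274) ≈ 4.261777.
lambda ≈ 17*4.261777 = 72.450209.
floor(lambda*100)/100 = 72.45.

72.45


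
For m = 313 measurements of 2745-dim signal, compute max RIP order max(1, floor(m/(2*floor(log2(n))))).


floor(log2(2745)) = 11.
2*11 = 22.
m/(2*floor(log2(n))) = 313/22 ≈ 14.2273.
floor = 14.
k = max(1, 14) = 14.

14


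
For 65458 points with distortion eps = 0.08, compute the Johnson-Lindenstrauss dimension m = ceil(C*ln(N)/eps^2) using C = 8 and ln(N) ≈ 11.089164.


ln(65458) ≈ 11.089164.
eps^2 = 0.08^2 = 0.0064.
C*ln(N)/eps^2 ≈ 8*11.089164/0.0064 ≈ 13861.455.
m = ceil(13861.455) = 13862.

13862


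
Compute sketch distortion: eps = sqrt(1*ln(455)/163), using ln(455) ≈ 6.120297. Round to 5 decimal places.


ln(455) ≈ 6.120297.
1*ln(N)/m ≈ 1*6.120297/163 ≈ 0.03754783.
eps = sqrt(0.03754783) ≈ 0.1937726 ≈ 0.19377.

0.19377


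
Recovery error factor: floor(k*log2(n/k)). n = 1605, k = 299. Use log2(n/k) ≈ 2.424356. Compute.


log2(n/k) = log2(1605/299) ≈ 2.424356.
k*log2(n/k) ≈ 299*2.424356 = 724.882444.
floor(724.882444) = 724.

724


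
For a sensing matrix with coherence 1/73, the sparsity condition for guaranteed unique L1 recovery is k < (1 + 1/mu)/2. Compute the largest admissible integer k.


1/mu = 73.
1 + 1/mu = 74.
(1 + 1/mu)/2 = 37 is an integer and the inequality is strict, so k_max = 37 - 1 = 36.

36


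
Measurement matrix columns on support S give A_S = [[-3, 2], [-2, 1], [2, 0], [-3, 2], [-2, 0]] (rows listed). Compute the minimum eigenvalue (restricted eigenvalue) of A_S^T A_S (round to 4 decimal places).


A_S^T A_S = [[30, -14], [-14, 9]].
trace = 39.
det = 74.
disc = trace^2 - 4*det = 1521 - 4*74 = 1225.
sqrt(1225) = 35.
lam_min = (39 - 35)/2 = 2 = 2.0000.

2.0000


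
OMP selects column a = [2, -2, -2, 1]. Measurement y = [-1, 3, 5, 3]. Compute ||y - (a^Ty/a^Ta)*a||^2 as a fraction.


a^T a = 13.
a^T y = -15.
coeff = -15/13 = -15/13.
||r||^2 = 347/13.

347/13


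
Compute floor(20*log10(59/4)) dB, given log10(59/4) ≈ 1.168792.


||x||/||e|| = 59/4.
log10(59/4) ≈ 1.168792.
20*log10(||x||/||e||) ≈ 20*1.168792 = 23.37584.
floor(23.37584) = 23.

23


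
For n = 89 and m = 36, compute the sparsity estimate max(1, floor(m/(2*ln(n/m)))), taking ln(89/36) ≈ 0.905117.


n/m = 89/36.
ln(n/m) ≈ 0.905117.
2*ln(n/m) ≈ 1.810234.
m/(2*ln(n/m)) ≈ 36/1.810234 ≈ 19.8869.
floor = 19.
k_max = max(1, 19) = 19.

19


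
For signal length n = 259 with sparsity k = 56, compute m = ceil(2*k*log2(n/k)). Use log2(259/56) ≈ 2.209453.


log2(n/k) = log2(259/56) ≈ 2.209453.
2*k*log2(n/k) ≈ 2*56*2.209453 = 247.458736.
m = ceil(247.458736) = 248.

248


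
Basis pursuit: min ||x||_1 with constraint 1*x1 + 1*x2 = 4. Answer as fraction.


Axis intercepts:
  x1 = 4, x2 = 0: L1 = 4
  x1 = 0, x2 = 4: L1 = 4
x* = (4, 0)
||x*||_1 = 4.

4


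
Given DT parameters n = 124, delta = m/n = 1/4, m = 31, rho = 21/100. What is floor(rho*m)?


m = 1/4*124 = 31.
rho = 21/100.
rho*m = 21/100*31 = 6.51.
k = floor(6.51) = 6.

6


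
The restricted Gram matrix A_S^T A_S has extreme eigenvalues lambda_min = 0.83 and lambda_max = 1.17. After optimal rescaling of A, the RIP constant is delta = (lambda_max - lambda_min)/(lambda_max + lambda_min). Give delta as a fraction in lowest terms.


lambda_max - lambda_min = 1.17 - 0.83 = 0.34.
lambda_max + lambda_min = 1.17 + 0.83 = 2.00.
delta = 0.34/2.00 = 34/200 = 17/100.

17/100


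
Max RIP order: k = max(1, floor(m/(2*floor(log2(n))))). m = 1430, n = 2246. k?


floor(log2(2246)) = 11.
2*11 = 22.
m/(2*floor(log2(n))) = 1430/22 ≈ 65.0.
floor = 65.
k = max(1, 65) = 65.

65


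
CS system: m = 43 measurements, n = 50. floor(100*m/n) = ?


100*m/n = 100*43/50 ≈ 86.0.
floor = 86.

86


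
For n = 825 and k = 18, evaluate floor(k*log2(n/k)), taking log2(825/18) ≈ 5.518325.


log2(n/k) = log2(825/18) ≈ 5.518325.
k*log2(n/k) ≈ 18*5.518325 = 99.32985.
floor(99.32985) = 99.

99


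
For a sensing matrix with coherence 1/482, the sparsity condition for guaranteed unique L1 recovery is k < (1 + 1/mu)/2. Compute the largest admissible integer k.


1/mu = 482.
1 + 1/mu = 483.
(1 + 1/mu)/2 = 241.5 is not an integer, so k_max = floor(241.5) = 241.

241


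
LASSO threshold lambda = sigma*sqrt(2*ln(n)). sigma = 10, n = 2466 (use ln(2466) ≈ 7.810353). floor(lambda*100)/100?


ln(2466) ≈ 7.810353.
2*ln(n) ≈ 15.620706.
sqrt(2*ln(n)) ≈ sqrt(15.620706) ≈ 3.952304.
lambda ≈ 10*3.952304 = 39.52304.
floor(lambda*100)/100 = 39.52.

39.52


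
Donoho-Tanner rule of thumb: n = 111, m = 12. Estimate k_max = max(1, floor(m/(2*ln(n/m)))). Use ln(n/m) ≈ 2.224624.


n/m = 111/12 = 37/4.
ln(n/m) ≈ 2.224624.
2*ln(n/m) ≈ 4.449248.
m/(2*ln(n/m)) ≈ 12/4.449248 ≈ 2.6971.
floor = 2.
k_max = max(1, 2) = 2.

2


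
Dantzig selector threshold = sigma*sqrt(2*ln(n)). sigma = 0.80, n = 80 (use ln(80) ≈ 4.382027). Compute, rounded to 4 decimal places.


ln(80) ≈ 4.382027.
2*ln(n) ≈ 8.764054.
sqrt(2*ln(n)) ≈ sqrt(8.764054) ≈ 2.960414.
threshold ≈ 0.80*2.960414 = 2.3683312 ≈ 2.3683.

2.3683


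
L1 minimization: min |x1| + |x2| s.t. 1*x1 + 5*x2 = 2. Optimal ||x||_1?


Axis intercepts:
  x1 = 2, x2 = 0: L1 = 2
  x1 = 0, x2 = 2/5: L1 = 2/5
x* = (0, 2/5)
||x*||_1 = 2/5.

2/5


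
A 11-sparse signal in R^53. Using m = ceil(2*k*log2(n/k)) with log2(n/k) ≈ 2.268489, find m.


log2(n/k) = log2(53/11) ≈ 2.268489.
2*k*log2(n/k) ≈ 2*11*2.268489 = 49.906758.
m = ceil(49.906758) = 50.

50


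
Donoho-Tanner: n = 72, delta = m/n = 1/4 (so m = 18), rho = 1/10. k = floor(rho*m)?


m = 1/4*72 = 18.
rho = 1/10.
rho*m = 1/10*18 = 1.8.
k = floor(1.8) = 1.

1


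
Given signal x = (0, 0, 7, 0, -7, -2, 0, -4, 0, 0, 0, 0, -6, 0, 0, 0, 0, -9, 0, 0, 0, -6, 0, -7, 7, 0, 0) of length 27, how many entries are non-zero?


Non-zero positions: [2, 4, 5, 7, 12, 17, 21, 23, 24].
Sparsity = 9.

9


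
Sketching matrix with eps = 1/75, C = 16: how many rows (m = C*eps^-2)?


1/eps = 75.
(1/eps)^2 = 5625.
m = 16*5625 = 90000.

90000


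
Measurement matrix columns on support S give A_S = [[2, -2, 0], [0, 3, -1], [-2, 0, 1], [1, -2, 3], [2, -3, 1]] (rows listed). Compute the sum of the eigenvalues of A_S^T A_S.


Sum of eigenvalues of A_S^T A_S = trace(A_S^T A_S) = sum of squared column norms of A_S.
A_S^T A_S diagonal: [13, 26, 12].
trace = 13 + 26 + 12 = 51.

51


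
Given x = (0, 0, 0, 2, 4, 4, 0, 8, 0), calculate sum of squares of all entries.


Non-zero entries: [(3, 2), (4, 4), (5, 4), (7, 8)]
Squares: [4, 16, 16, 64]
||x||_2^2 = sum = 100.

100


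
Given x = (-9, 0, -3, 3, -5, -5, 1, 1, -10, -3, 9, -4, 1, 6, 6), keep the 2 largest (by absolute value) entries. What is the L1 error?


Sorted |x_i| descending: [10, 9, 9, 6, 6, 5, 5, 4, 3, 3, 3, 1, 1, 1, 0]
Keep top 2: [10, 9]
Tail entries: [9, 6, 6, 5, 5, 4, 3, 3, 3, 1, 1, 1, 0]
L1 error = sum of tail = 47.

47


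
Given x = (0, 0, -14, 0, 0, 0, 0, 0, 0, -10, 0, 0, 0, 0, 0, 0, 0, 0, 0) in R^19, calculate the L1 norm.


Non-zero entries: [(2, -14), (9, -10)]
Absolute values: [14, 10]
||x||_1 = sum = 24.

24


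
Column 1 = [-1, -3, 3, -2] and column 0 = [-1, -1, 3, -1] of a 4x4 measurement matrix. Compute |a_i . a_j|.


Inner product: -1*-1 + -3*-1 + 3*3 + -2*-1
Products: [1, 3, 9, 2]
Sum = 15.
|dot| = 15.

15


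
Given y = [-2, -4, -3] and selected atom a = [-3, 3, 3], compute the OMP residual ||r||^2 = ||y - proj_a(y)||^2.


a^T a = 27.
a^T y = -15.
coeff = -15/27 = -5/9.
||r||^2 = 62/3.

62/3


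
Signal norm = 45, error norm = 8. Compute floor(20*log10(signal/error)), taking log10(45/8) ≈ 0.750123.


||x||/||e|| = 45/8.
log10(45/8) ≈ 0.750123.
20*log10(||x||/||e||) ≈ 20*0.750123 = 15.00246.
floor(15.00246) = 15.

15


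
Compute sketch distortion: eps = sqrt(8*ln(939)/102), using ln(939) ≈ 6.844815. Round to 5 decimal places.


ln(939) ≈ 6.844815.
8*ln(N)/m ≈ 8*6.844815/102 ≈ 0.53684824.
eps = sqrt(0.53684824) ≈ 0.7326993 ≈ 0.73270.

0.73270


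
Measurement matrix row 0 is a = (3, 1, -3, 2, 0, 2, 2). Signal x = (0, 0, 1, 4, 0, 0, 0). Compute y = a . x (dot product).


Non-zero terms: ['-3*1', '2*4']
Products: [-3, 8]
y = sum = 5.

5


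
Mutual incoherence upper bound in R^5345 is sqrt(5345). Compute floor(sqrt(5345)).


73^2 = 5329 <= 5345 < 5476 = 74^2, so 73 <= sqrt(5345) < 74.
floor(sqrt(5345)) = 73.

73


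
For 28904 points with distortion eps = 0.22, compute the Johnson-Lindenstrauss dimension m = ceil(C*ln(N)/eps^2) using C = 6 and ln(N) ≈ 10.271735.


ln(28904) ≈ 10.271735.
eps^2 = 0.22^2 = 0.0484.
C*ln(N)/eps^2 ≈ 6*10.271735/0.0484 ≈ 1273.3556.
m = ceil(1273.3556) = 1274.

1274


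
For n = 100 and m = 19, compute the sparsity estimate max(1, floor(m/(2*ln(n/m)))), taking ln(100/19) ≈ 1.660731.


n/m = 100/19.
ln(n/m) ≈ 1.660731.
2*ln(n/m) ≈ 3.321462.
m/(2*ln(n/m)) ≈ 19/3.321462 ≈ 5.7204.
floor = 5.
k_max = max(1, 5) = 5.

5


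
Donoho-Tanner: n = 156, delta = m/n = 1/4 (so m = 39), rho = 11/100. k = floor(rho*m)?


m = 1/4*156 = 39.
rho = 11/100.
rho*m = 11/100*39 = 4.29.
k = floor(4.29) = 4.

4


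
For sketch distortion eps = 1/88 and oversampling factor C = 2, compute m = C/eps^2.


1/eps = 88.
(1/eps)^2 = 7744.
m = 2*7744 = 15488.

15488


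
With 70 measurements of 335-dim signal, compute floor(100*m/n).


100*m/n = 100*70/335 ≈ 20.8955.
floor = 20.

20


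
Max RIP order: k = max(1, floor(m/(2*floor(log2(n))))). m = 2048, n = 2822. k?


floor(log2(2822)) = 11.
2*11 = 22.
m/(2*floor(log2(n))) = 2048/22 ≈ 93.0909.
floor = 93.
k = max(1, 93) = 93.

93


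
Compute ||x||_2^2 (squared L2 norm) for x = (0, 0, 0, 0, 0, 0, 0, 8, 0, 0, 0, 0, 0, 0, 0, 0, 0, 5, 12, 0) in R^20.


Non-zero entries: [(7, 8), (17, 5), (18, 12)]
Squares: [64, 25, 144]
||x||_2^2 = sum = 233.

233


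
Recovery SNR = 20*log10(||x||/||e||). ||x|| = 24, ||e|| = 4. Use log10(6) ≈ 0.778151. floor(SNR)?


||x||/||e|| = 24/4 = 6.
log10(6) ≈ 0.778151.
20*log10(||x||/||e||) ≈ 20*0.778151 = 15.56302.
floor(15.56302) = 15.

15


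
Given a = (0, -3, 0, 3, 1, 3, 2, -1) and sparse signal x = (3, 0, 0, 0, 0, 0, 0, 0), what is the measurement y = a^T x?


Non-zero terms: ['0*3']
Products: [0]
y = sum = 0.

0


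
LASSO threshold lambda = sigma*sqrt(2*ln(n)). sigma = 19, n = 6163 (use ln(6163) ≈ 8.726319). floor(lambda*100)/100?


ln(6163) ≈ 8.726319.
2*ln(n) ≈ 17.452638.
sqrt(2*ln(n)) ≈ sqrt(17.452638) ≈ 4.177635.
lambda ≈ 19*4.177635 = 79.375065.
floor(lambda*100)/100 = 79.37.

79.37


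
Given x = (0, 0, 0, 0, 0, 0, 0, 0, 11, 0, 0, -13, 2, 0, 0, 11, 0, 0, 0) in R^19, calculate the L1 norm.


Non-zero entries: [(8, 11), (11, -13), (12, 2), (15, 11)]
Absolute values: [11, 13, 2, 11]
||x||_1 = sum = 37.

37


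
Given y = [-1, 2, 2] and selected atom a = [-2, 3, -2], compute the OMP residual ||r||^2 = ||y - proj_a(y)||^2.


a^T a = 17.
a^T y = 4.
coeff = 4/17 = 4/17.
||r||^2 = 137/17.

137/17


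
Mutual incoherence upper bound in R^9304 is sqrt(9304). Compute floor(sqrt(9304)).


96^2 = 9216 <= 9304 < 9409 = 97^2, so 96 <= sqrt(9304) < 97.
floor(sqrt(9304)) = 96.

96


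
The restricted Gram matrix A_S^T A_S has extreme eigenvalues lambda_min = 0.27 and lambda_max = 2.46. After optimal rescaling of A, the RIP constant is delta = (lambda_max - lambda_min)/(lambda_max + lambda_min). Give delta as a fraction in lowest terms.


lambda_max - lambda_min = 2.46 - 0.27 = 2.19.
lambda_max + lambda_min = 2.46 + 0.27 = 2.73.
delta = 2.19/2.73 = 219/273 = 73/91.

73/91


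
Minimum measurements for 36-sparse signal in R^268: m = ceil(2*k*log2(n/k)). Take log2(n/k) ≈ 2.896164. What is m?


log2(n/k) = log2(268/36) ≈ 2.896164.
2*k*log2(n/k) ≈ 2*36*2.896164 = 208.523808.
m = ceil(208.523808) = 209.

209


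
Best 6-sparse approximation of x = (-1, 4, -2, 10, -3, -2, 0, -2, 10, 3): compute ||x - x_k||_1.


Sorted |x_i| descending: [10, 10, 4, 3, 3, 2, 2, 2, 1, 0]
Keep top 6: [10, 10, 4, 3, 3, 2]
Tail entries: [2, 2, 1, 0]
L1 error = sum of tail = 5.

5


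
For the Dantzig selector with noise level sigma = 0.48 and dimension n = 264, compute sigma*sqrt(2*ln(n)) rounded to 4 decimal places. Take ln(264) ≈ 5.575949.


ln(264) ≈ 5.575949.
2*ln(n) ≈ 11.151898.
sqrt(2*ln(n)) ≈ sqrt(11.151898) ≈ 3.339446.
threshold ≈ 0.48*3.339446 = 1.60293408 ≈ 1.6029.

1.6029


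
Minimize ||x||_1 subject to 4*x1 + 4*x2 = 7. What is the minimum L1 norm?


Axis intercepts:
  x1 = 7/4, x2 = 0: L1 = 7/4
  x1 = 0, x2 = 7/4: L1 = 7/4
x* = (7/4, 0)
||x*||_1 = 7/4.

7/4


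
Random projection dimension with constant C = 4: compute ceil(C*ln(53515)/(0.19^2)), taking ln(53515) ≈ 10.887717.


ln(53515) ≈ 10.887717.
eps^2 = 0.19^2 = 0.0361.
C*ln(N)/eps^2 ≈ 4*10.887717/0.0361 ≈ 1206.3952.
m = ceil(1206.3952) = 1207.

1207


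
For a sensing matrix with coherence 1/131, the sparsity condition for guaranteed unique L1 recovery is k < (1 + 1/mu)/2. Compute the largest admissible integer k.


1/mu = 131.
1 + 1/mu = 132.
(1 + 1/mu)/2 = 66 is an integer and the inequality is strict, so k_max = 66 - 1 = 65.

65


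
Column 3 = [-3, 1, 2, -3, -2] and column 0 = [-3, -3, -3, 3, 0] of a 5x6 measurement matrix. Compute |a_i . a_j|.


Inner product: -3*-3 + 1*-3 + 2*-3 + -3*3 + -2*0
Products: [9, -3, -6, -9, 0]
Sum = -9.
|dot| = 9.

9


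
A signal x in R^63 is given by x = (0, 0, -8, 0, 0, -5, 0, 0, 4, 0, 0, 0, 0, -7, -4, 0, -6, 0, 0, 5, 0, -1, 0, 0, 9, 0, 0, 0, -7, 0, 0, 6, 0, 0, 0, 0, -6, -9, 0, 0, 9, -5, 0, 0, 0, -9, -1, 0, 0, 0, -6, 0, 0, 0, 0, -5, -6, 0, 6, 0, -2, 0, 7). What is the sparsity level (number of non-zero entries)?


Non-zero positions: [2, 5, 8, 13, 14, 16, 19, 21, 24, 28, 31, 36, 37, 40, 41, 45, 46, 50, 55, 56, 58, 60, 62].
Sparsity = 23.

23


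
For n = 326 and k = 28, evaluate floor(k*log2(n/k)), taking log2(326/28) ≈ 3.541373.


log2(n/k) = log2(326/28) ≈ 3.541373.
k*log2(n/k) ≈ 28*3.541373 = 99.158444.
floor(99.158444) = 99.

99


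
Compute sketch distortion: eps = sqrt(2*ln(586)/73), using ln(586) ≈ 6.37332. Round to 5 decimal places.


ln(586) ≈ 6.37332.
2*ln(N)/m ≈ 2*6.37332/73 ≈ 0.17461151.
eps = sqrt(0.17461151) ≈ 0.4178654 ≈ 0.41787.

0.41787


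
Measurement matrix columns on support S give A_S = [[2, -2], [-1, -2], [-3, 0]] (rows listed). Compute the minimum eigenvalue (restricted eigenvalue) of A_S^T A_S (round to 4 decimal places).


A_S^T A_S = [[14, -2], [-2, 8]].
trace = 22.
det = 108.
disc = trace^2 - 4*det = 484 - 4*108 = 52.
sqrt(52) ≈ 7.211103.
lam_min = (22 - sqrt(52))/2 ≈ (22 - 7.211103)/2 = 7.3944485 ≈ 7.3944.

7.3944


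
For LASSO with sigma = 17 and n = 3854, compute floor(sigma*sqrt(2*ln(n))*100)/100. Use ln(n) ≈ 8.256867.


ln(3854) ≈ 8.256867.
2*ln(n) ≈ 16.513734.
sqrt(2*ln(n)) ≈ sqrt(16.513734) ≈ 4.063709.
lambda ≈ 17*4.063709 = 69.083053.
floor(lambda*100)/100 = 69.08.

69.08


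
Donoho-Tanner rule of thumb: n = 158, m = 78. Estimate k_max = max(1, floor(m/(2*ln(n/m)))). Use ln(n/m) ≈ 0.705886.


n/m = 158/78 = 79/39.
ln(n/m) ≈ 0.705886.
2*ln(n/m) ≈ 1.411772.
m/(2*ln(n/m)) ≈ 78/1.411772 ≈ 55.2497.
floor = 55.
k_max = max(1, 55) = 55.

55


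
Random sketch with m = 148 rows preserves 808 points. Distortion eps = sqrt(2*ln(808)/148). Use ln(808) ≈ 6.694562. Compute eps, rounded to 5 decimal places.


ln(808) ≈ 6.694562.
2*ln(N)/m ≈ 2*6.694562/148 ≈ 0.09046705.
eps = sqrt(0.09046705) ≈ 0.3007774 ≈ 0.30078.

0.30078


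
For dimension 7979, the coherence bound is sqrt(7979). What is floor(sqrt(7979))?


89^2 = 7921 <= 7979 < 8100 = 90^2, so 89 <= sqrt(7979) < 90.
floor(sqrt(7979)) = 89.

89


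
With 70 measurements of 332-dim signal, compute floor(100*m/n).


100*m/n = 100*70/332 ≈ 21.0843.
floor = 21.

21


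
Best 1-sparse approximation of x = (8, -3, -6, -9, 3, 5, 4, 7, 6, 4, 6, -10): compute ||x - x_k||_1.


Sorted |x_i| descending: [10, 9, 8, 7, 6, 6, 6, 5, 4, 4, 3, 3]
Keep top 1: [10]
Tail entries: [9, 8, 7, 6, 6, 6, 5, 4, 4, 3, 3]
L1 error = sum of tail = 61.

61


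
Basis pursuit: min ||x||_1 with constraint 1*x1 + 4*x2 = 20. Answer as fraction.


Axis intercepts:
  x1 = 20, x2 = 0: L1 = 20
  x1 = 0, x2 = 5: L1 = 5
x* = (0, 5)
||x*||_1 = 5.

5


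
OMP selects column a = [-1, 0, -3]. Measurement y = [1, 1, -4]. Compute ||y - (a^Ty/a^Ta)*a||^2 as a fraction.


a^T a = 10.
a^T y = 11.
coeff = 11/10 = 11/10.
||r||^2 = 59/10.

59/10


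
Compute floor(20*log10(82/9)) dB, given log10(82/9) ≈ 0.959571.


||x||/||e|| = 82/9.
log10(82/9) ≈ 0.959571.
20*log10(||x||/||e||) ≈ 20*0.959571 = 19.19142.
floor(19.19142) = 19.

19


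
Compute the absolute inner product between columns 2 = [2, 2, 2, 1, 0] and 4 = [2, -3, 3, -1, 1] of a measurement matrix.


Inner product: 2*2 + 2*-3 + 2*3 + 1*-1 + 0*1
Products: [4, -6, 6, -1, 0]
Sum = 3.
|dot| = 3.

3


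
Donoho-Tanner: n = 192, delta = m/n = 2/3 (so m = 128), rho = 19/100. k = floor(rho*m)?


m = 2/3*192 = 128.
rho = 19/100.
rho*m = 19/100*128 = 24.32.
k = floor(24.32) = 24.

24


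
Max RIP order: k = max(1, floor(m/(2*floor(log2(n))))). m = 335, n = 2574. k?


floor(log2(2574)) = 11.
2*11 = 22.
m/(2*floor(log2(n))) = 335/22 ≈ 15.2273.
floor = 15.
k = max(1, 15) = 15.

15


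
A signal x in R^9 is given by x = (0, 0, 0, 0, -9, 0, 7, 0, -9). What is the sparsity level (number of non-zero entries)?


Non-zero positions: [4, 6, 8].
Sparsity = 3.

3


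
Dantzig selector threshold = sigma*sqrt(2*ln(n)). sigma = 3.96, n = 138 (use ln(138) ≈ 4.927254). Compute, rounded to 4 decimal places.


ln(138) ≈ 4.927254.
2*ln(n) ≈ 9.854508.
sqrt(2*ln(n)) ≈ sqrt(9.854508) ≈ 3.139189.
threshold ≈ 3.96*3.139189 = 12.43118844 ≈ 12.4312.

12.4312


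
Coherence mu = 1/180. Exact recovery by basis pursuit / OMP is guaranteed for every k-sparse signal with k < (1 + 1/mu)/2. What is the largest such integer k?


1/mu = 180.
1 + 1/mu = 181.
(1 + 1/mu)/2 = 90.5 is not an integer, so k_max = floor(90.5) = 90.

90


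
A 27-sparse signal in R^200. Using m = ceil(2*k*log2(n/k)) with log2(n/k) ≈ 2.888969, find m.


log2(n/k) = log2(200/27) ≈ 2.888969.
2*k*log2(n/k) ≈ 2*27*2.888969 = 156.004326.
m = ceil(156.004326) = 157.

157


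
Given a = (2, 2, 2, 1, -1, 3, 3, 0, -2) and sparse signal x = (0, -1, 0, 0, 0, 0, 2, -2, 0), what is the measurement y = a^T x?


Non-zero terms: ['2*-1', '3*2', '0*-2']
Products: [-2, 6, 0]
y = sum = 4.

4


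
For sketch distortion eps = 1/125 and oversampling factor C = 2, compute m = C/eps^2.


1/eps = 125.
(1/eps)^2 = 15625.
m = 2*15625 = 31250.

31250


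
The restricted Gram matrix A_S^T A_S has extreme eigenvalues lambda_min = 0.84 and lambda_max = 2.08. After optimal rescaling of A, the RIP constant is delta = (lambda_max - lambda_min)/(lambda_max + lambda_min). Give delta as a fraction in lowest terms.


lambda_max - lambda_min = 2.08 - 0.84 = 1.24.
lambda_max + lambda_min = 2.08 + 0.84 = 2.92.
delta = 1.24/2.92 = 124/292 = 31/73.

31/73


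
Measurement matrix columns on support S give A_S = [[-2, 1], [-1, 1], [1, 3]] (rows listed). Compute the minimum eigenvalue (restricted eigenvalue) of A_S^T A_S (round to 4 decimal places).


A_S^T A_S = [[6, 0], [0, 11]].
trace = 17.
det = 66.
disc = trace^2 - 4*det = 289 - 4*66 = 25.
sqrt(25) = 5.
lam_min = (17 - 5)/2 = 6 = 6.0000.

6.0000


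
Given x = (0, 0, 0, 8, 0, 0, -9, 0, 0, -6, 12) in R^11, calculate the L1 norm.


Non-zero entries: [(3, 8), (6, -9), (9, -6), (10, 12)]
Absolute values: [8, 9, 6, 12]
||x||_1 = sum = 35.

35


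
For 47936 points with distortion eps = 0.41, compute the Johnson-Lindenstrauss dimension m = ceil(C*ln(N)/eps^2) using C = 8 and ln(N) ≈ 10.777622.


ln(47936) ≈ 10.777622.
eps^2 = 0.41^2 = 0.1681.
C*ln(N)/eps^2 ≈ 8*10.777622/0.1681 ≈ 512.9148.
m = ceil(512.9148) = 513.

513


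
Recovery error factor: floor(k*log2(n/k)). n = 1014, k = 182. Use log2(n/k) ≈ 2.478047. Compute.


log2(n/k) = log2(1014/182) ≈ 2.478047.
k*log2(n/k) ≈ 182*2.478047 = 451.004554.
floor(451.004554) = 451.

451


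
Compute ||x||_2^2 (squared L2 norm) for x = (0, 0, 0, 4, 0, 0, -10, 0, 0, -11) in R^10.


Non-zero entries: [(3, 4), (6, -10), (9, -11)]
Squares: [16, 100, 121]
||x||_2^2 = sum = 237.

237


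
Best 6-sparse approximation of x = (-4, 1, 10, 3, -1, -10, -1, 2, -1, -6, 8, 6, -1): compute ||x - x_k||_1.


Sorted |x_i| descending: [10, 10, 8, 6, 6, 4, 3, 2, 1, 1, 1, 1, 1]
Keep top 6: [10, 10, 8, 6, 6, 4]
Tail entries: [3, 2, 1, 1, 1, 1, 1]
L1 error = sum of tail = 10.

10


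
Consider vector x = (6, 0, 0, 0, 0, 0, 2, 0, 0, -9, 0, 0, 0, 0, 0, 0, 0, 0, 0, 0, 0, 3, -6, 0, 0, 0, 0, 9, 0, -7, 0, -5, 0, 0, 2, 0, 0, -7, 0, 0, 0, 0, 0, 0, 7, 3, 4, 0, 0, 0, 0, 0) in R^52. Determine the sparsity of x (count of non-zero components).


Non-zero positions: [0, 6, 9, 21, 22, 27, 29, 31, 34, 37, 44, 45, 46].
Sparsity = 13.

13


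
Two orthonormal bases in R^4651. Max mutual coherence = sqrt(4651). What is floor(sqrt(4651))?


68^2 = 4624 <= 4651 < 4761 = 69^2, so 68 <= sqrt(4651) < 69.
floor(sqrt(4651)) = 68.

68


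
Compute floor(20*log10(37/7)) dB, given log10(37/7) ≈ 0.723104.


||x||/||e|| = 37/7.
log10(37/7) ≈ 0.723104.
20*log10(||x||/||e||) ≈ 20*0.723104 = 14.46208.
floor(14.46208) = 14.

14


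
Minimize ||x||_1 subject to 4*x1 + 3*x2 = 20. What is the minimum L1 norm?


Axis intercepts:
  x1 = 5, x2 = 0: L1 = 5
  x1 = 0, x2 = 20/3: L1 = 20/3
x* = (5, 0)
||x*||_1 = 5.

5


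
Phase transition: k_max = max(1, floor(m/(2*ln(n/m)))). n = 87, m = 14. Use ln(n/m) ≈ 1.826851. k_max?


n/m = 87/14.
ln(n/m) ≈ 1.826851.
2*ln(n/m) ≈ 3.653702.
m/(2*ln(n/m)) ≈ 14/3.653702 ≈ 3.8317.
floor = 3.
k_max = max(1, 3) = 3.

3


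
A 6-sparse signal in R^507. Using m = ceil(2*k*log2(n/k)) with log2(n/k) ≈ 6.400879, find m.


log2(n/k) = log2(507/6) ≈ 6.400879.
2*k*log2(n/k) ≈ 2*6*6.400879 = 76.810548.
m = ceil(76.810548) = 77.

77


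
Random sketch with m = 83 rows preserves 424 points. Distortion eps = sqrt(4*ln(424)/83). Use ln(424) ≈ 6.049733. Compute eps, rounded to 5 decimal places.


ln(424) ≈ 6.049733.
4*ln(N)/m ≈ 4*6.049733/83 ≈ 0.2915534.
eps = sqrt(0.2915534) ≈ 0.5399569 ≈ 0.53996.

0.53996


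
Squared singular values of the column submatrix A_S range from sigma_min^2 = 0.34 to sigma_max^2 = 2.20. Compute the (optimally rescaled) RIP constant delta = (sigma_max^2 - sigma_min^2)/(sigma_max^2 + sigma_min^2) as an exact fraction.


lambda_max - lambda_min = 2.20 - 0.34 = 1.86.
lambda_max + lambda_min = 2.20 + 0.34 = 2.54.
delta = 1.86/2.54 = 186/254 = 93/127.

93/127


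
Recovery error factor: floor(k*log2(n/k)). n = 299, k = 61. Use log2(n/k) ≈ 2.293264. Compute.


log2(n/k) = log2(299/61) ≈ 2.293264.
k*log2(n/k) ≈ 61*2.293264 = 139.889104.
floor(139.889104) = 139.

139


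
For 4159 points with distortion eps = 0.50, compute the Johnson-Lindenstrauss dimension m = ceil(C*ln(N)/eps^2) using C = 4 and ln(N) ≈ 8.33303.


ln(4159) ≈ 8.33303.
eps^2 = 0.50^2 = 0.25.
C*ln(N)/eps^2 ≈ 4*8.33303/0.25 ≈ 133.3285.
m = ceil(133.3285) = 134.

134


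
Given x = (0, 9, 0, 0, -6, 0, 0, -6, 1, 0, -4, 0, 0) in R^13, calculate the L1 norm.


Non-zero entries: [(1, 9), (4, -6), (7, -6), (8, 1), (10, -4)]
Absolute values: [9, 6, 6, 1, 4]
||x||_1 = sum = 26.

26


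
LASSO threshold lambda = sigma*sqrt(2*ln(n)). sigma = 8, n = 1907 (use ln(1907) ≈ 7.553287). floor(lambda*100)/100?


ln(1907) ≈ 7.553287.
2*ln(n) ≈ 15.106574.
sqrt(2*ln(n)) ≈ sqrt(15.106574) ≈ 3.886718.
lambda ≈ 8*3.886718 = 31.093744.
floor(lambda*100)/100 = 31.09.

31.09


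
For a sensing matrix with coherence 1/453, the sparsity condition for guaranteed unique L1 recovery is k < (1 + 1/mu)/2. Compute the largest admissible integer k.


1/mu = 453.
1 + 1/mu = 454.
(1 + 1/mu)/2 = 227 is an integer and the inequality is strict, so k_max = 227 - 1 = 226.

226


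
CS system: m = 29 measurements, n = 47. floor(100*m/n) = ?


100*m/n = 100*29/47 ≈ 61.7021.
floor = 61.

61


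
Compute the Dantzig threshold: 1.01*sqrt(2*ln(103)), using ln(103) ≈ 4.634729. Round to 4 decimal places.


ln(103) ≈ 4.634729.
2*ln(n) ≈ 9.269458.
sqrt(2*ln(n)) ≈ sqrt(9.269458) ≈ 3.044578.
threshold ≈ 1.01*3.044578 = 3.07502378 ≈ 3.0750.

3.0750


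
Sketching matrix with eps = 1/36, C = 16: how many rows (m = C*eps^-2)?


1/eps = 36.
(1/eps)^2 = 1296.
m = 16*1296 = 20736.

20736


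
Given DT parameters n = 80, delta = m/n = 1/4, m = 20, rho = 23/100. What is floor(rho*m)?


m = 1/4*80 = 20.
rho = 23/100.
rho*m = 23/100*20 = 4.6.
k = floor(4.6) = 4.

4


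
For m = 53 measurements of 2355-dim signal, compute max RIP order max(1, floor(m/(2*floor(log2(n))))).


floor(log2(2355)) = 11.
2*11 = 22.
m/(2*floor(log2(n))) = 53/22 ≈ 2.4091.
floor = 2.
k = max(1, 2) = 2.

2


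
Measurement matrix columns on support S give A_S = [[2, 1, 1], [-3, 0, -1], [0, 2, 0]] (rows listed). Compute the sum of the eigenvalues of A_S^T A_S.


Sum of eigenvalues of A_S^T A_S = trace(A_S^T A_S) = sum of squared column norms of A_S.
A_S^T A_S diagonal: [13, 5, 2].
trace = 13 + 5 + 2 = 20.

20


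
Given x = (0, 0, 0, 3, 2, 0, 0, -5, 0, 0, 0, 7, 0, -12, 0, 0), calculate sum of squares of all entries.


Non-zero entries: [(3, 3), (4, 2), (7, -5), (11, 7), (13, -12)]
Squares: [9, 4, 25, 49, 144]
||x||_2^2 = sum = 231.

231


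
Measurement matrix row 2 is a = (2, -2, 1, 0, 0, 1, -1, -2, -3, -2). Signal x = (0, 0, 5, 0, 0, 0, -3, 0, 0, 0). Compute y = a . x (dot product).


Non-zero terms: ['1*5', '-1*-3']
Products: [5, 3]
y = sum = 8.

8


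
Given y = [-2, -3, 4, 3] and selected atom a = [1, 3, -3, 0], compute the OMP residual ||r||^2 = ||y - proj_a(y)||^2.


a^T a = 19.
a^T y = -23.
coeff = -23/19 = -23/19.
||r||^2 = 193/19.

193/19


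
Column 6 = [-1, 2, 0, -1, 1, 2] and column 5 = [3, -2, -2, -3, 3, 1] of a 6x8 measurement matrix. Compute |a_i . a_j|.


Inner product: -1*3 + 2*-2 + 0*-2 + -1*-3 + 1*3 + 2*1
Products: [-3, -4, 0, 3, 3, 2]
Sum = 1.
|dot| = 1.

1


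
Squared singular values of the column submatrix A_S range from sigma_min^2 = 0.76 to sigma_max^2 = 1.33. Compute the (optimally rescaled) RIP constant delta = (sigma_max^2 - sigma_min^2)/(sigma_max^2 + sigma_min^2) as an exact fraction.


lambda_max - lambda_min = 1.33 - 0.76 = 0.57.
lambda_max + lambda_min = 1.33 + 0.76 = 2.09.
delta = 0.57/2.09 = 57/209 = 3/11.

3/11


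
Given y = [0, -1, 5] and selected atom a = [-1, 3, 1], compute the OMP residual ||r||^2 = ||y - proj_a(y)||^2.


a^T a = 11.
a^T y = 2.
coeff = 2/11 = 2/11.
||r||^2 = 282/11.

282/11


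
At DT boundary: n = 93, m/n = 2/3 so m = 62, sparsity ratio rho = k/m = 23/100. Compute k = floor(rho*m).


m = 2/3*93 = 62.
rho = 23/100.
rho*m = 23/100*62 = 14.26.
k = floor(14.26) = 14.

14


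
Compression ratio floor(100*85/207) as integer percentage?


100*m/n = 100*85/207 ≈ 41.0628.
floor = 41.

41


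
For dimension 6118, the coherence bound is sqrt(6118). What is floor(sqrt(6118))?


78^2 = 6084 <= 6118 < 6241 = 79^2, so 78 <= sqrt(6118) < 79.
floor(sqrt(6118)) = 78.

78


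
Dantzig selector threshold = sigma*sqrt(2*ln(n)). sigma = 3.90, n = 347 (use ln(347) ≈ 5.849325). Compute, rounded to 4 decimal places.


ln(347) ≈ 5.849325.
2*ln(n) ≈ 11.69865.
sqrt(2*ln(n)) ≈ sqrt(11.69865) ≈ 3.420329.
threshold ≈ 3.90*3.420329 = 13.3392831 ≈ 13.3393.

13.3393


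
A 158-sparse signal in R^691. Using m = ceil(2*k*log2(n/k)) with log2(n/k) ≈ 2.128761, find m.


log2(n/k) = log2(691/158) ≈ 2.128761.
2*k*log2(n/k) ≈ 2*158*2.128761 = 672.688476.
m = ceil(672.688476) = 673.

673


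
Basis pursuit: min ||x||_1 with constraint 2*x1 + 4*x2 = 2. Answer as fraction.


Axis intercepts:
  x1 = 1, x2 = 0: L1 = 1
  x1 = 0, x2 = 1/2: L1 = 1/2
x* = (0, 1/2)
||x*||_1 = 1/2.

1/2


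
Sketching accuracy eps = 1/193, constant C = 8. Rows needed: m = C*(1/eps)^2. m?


1/eps = 193.
(1/eps)^2 = 37249.
m = 8*37249 = 297992.

297992


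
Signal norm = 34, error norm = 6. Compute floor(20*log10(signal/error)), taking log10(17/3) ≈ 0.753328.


||x||/||e|| = 34/6 = 17/3.
log10(17/3) ≈ 0.753328.
20*log10(||x||/||e||) ≈ 20*0.753328 = 15.06656.
floor(15.06656) = 15.

15


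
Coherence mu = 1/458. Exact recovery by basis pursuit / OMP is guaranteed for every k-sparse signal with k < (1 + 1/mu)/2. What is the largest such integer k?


1/mu = 458.
1 + 1/mu = 459.
(1 + 1/mu)/2 = 229.5 is not an integer, so k_max = floor(229.5) = 229.

229


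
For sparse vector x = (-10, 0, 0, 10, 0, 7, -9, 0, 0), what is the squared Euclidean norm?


Non-zero entries: [(0, -10), (3, 10), (5, 7), (6, -9)]
Squares: [100, 100, 49, 81]
||x||_2^2 = sum = 330.

330


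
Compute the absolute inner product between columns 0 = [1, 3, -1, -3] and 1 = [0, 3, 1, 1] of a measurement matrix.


Inner product: 1*0 + 3*3 + -1*1 + -3*1
Products: [0, 9, -1, -3]
Sum = 5.
|dot| = 5.

5


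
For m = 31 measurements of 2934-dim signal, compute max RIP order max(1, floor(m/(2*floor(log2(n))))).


floor(log2(2934)) = 11.
2*11 = 22.
m/(2*floor(log2(n))) = 31/22 ≈ 1.4091.
floor = 1.
k = max(1, 1) = 1.

1


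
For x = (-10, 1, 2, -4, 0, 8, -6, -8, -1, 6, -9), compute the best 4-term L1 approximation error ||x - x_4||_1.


Sorted |x_i| descending: [10, 9, 8, 8, 6, 6, 4, 2, 1, 1, 0]
Keep top 4: [10, 9, 8, 8]
Tail entries: [6, 6, 4, 2, 1, 1, 0]
L1 error = sum of tail = 20.

20


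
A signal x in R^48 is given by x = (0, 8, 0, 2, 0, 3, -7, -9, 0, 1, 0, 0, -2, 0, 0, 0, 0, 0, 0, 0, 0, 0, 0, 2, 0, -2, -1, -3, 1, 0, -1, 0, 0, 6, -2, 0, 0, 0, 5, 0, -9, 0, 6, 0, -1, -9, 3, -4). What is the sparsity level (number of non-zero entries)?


Non-zero positions: [1, 3, 5, 6, 7, 9, 12, 23, 25, 26, 27, 28, 30, 33, 34, 38, 40, 42, 44, 45, 46, 47].
Sparsity = 22.

22


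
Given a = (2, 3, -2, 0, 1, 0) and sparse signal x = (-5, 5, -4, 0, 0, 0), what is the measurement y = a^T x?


Non-zero terms: ['2*-5', '3*5', '-2*-4']
Products: [-10, 15, 8]
y = sum = 13.

13


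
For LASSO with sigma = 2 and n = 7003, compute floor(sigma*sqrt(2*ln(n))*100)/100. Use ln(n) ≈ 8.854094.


ln(7003) ≈ 8.854094.
2*ln(n) ≈ 17.708188.
sqrt(2*ln(n)) ≈ sqrt(17.708188) ≈ 4.20811.
lambda ≈ 2*4.20811 = 8.41622.
floor(lambda*100)/100 = 8.41.

8.41


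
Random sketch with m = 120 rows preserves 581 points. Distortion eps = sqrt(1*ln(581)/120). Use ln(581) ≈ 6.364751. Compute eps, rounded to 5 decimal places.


ln(581) ≈ 6.364751.
1*ln(N)/m ≈ 1*6.364751/120 ≈ 0.05303959.
eps = sqrt(0.05303959) ≈ 0.2303033 ≈ 0.23030.

0.23030


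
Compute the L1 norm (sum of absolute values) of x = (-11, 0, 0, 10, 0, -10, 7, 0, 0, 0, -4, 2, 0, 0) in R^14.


Non-zero entries: [(0, -11), (3, 10), (5, -10), (6, 7), (10, -4), (11, 2)]
Absolute values: [11, 10, 10, 7, 4, 2]
||x||_1 = sum = 44.

44


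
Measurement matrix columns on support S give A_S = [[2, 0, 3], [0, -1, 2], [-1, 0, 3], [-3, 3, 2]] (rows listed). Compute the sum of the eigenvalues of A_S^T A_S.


Sum of eigenvalues of A_S^T A_S = trace(A_S^T A_S) = sum of squared column norms of A_S.
A_S^T A_S diagonal: [14, 10, 26].
trace = 14 + 10 + 26 = 50.

50


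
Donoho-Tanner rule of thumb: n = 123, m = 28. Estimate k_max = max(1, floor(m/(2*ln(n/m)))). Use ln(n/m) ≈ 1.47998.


n/m = 123/28.
ln(n/m) ≈ 1.47998.
2*ln(n/m) ≈ 2.95996.
m/(2*ln(n/m)) ≈ 28/2.95996 ≈ 9.4596.
floor = 9.
k_max = max(1, 9) = 9.

9


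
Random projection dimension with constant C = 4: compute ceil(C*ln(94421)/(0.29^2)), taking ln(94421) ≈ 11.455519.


ln(94421) ≈ 11.455519.
eps^2 = 0.29^2 = 0.0841.
C*ln(N)/eps^2 ≈ 4*11.455519/0.0841 ≈ 544.8523.
m = ceil(544.8523) = 545.

545


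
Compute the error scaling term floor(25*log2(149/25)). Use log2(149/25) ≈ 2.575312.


log2(n/k) = log2(149/25) ≈ 2.575312.
k*log2(n/k) ≈ 25*2.575312 = 64.3828.
floor(64.3828) = 64.

64


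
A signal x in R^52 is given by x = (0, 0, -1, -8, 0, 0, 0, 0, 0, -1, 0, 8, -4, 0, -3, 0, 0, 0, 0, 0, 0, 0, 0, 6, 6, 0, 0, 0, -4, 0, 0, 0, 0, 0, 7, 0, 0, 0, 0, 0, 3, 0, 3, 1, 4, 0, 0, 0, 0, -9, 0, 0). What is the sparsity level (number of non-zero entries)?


Non-zero positions: [2, 3, 9, 11, 12, 14, 23, 24, 28, 34, 40, 42, 43, 44, 49].
Sparsity = 15.

15


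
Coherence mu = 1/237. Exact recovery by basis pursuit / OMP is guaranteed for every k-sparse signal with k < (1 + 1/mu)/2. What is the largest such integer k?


1/mu = 237.
1 + 1/mu = 238.
(1 + 1/mu)/2 = 119 is an integer and the inequality is strict, so k_max = 119 - 1 = 118.

118


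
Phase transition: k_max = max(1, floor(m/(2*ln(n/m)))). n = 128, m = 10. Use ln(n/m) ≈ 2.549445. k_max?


n/m = 128/10 = 64/5.
ln(n/m) ≈ 2.549445.
2*ln(n/m) ≈ 5.09889.
m/(2*ln(n/m)) ≈ 10/5.09889 ≈ 1.9612.
floor = 1.
k_max = max(1, 1) = 1.

1


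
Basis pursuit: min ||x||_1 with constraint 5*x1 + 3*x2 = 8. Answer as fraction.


Axis intercepts:
  x1 = 8/5, x2 = 0: L1 = 8/5
  x1 = 0, x2 = 8/3: L1 = 8/3
x* = (8/5, 0)
||x*||_1 = 8/5.

8/5


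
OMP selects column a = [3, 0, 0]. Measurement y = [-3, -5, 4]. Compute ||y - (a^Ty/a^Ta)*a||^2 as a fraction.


a^T a = 9.
a^T y = -9.
coeff = -9/9 = -1.
||r||^2 = 41.

41


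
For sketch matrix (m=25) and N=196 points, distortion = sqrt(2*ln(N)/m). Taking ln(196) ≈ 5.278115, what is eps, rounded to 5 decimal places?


ln(196) ≈ 5.278115.
2*ln(N)/m ≈ 2*5.278115/25 ≈ 0.4222492.
eps = sqrt(0.4222492) ≈ 0.649807 ≈ 0.64981.

0.64981


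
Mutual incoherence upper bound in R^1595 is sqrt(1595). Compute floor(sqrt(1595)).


39^2 = 1521 <= 1595 < 1600 = 40^2, so 39 <= sqrt(1595) < 40.
floor(sqrt(1595)) = 39.

39


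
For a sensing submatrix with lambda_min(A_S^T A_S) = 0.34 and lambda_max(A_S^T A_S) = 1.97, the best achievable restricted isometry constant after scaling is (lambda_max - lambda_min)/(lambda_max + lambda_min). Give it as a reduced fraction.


lambda_max - lambda_min = 1.97 - 0.34 = 1.63.
lambda_max + lambda_min = 1.97 + 0.34 = 2.31.
delta = 1.63/2.31 = 163/231.

163/231


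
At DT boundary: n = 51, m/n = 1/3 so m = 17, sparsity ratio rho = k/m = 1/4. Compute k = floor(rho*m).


m = 1/3*51 = 17.
rho = 1/4.
rho*m = 1/4*17 = 4.25.
k = floor(4.25) = 4.

4


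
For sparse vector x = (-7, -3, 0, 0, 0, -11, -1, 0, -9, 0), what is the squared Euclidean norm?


Non-zero entries: [(0, -7), (1, -3), (5, -11), (6, -1), (8, -9)]
Squares: [49, 9, 121, 1, 81]
||x||_2^2 = sum = 261.

261


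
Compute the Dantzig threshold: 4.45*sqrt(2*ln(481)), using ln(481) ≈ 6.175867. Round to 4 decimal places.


ln(481) ≈ 6.175867.
2*ln(n) ≈ 12.351734.
sqrt(2*ln(n)) ≈ sqrt(12.351734) ≈ 3.514503.
threshold ≈ 4.45*3.514503 = 15.63953835 ≈ 15.6395.

15.6395


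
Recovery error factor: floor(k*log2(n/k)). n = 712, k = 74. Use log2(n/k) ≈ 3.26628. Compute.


log2(n/k) = log2(712/74) ≈ 3.26628.
k*log2(n/k) ≈ 74*3.26628 = 241.70472.
floor(241.70472) = 241.

241
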